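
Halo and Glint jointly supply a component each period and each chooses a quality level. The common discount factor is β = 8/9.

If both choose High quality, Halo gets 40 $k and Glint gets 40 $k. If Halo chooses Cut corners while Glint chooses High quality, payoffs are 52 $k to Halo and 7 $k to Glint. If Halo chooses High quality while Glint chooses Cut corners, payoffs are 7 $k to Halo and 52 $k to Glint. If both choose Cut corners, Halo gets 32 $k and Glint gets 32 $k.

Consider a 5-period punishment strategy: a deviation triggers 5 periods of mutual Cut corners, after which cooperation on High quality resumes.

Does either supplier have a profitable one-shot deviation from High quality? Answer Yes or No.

IC: β+…+β^5 ≥ (52−40)/(40−32) = 3/2.
At β = 8/9: partial sum = 3.5606 ≥ 1.5000. Cooperation sustainable.

No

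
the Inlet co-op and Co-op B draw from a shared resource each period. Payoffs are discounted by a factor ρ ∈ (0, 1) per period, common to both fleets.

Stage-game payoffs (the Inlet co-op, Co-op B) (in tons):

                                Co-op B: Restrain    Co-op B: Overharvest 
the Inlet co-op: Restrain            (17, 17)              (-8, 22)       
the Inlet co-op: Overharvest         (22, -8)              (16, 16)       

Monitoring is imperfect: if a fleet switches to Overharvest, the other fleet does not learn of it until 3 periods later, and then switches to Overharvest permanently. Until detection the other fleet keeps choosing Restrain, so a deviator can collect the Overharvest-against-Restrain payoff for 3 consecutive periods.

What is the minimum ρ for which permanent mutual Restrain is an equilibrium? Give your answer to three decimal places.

0.941

A deviator earns 22 for 3 periods, then 16 forever; cooperating earns 17 forever. Multiplying the IC by (1−ρ):
17 ≥ 22(1−ρ^3) + 16ρ^3, so 6·ρ^3 ≥ 5 and ρ^3 ≥ 5/6.
ρ ≥ (5/6)^(1/3) ≈ 0.941.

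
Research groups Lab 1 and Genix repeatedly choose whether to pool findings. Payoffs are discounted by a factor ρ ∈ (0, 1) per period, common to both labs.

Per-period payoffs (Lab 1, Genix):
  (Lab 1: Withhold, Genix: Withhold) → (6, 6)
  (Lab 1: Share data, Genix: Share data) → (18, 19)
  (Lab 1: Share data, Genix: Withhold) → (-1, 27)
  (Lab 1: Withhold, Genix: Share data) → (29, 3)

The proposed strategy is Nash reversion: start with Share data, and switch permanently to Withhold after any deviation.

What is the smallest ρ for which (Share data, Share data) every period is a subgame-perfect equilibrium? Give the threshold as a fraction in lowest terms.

11/23

Lab 1's threshold: (29−18)/(29−6) = 11/23.
Genix's threshold: (27−19)/(27−6) = 8/21.
11/23 > 8/21, so Lab 1 binds and ρ* = 11/23.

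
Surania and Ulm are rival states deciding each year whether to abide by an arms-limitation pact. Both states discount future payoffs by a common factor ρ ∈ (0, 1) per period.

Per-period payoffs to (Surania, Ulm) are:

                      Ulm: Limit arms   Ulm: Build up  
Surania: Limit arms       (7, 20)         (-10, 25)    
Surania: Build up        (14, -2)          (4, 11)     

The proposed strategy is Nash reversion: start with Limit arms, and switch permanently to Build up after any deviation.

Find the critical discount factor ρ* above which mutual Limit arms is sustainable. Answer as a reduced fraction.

Surania's threshold: (14−7)/(14−4) = 7/10.
Ulm's threshold: (25−20)/(25−11) = 5/14.
7/10 > 5/14, so Surania binds and ρ* = 7/10.

7/10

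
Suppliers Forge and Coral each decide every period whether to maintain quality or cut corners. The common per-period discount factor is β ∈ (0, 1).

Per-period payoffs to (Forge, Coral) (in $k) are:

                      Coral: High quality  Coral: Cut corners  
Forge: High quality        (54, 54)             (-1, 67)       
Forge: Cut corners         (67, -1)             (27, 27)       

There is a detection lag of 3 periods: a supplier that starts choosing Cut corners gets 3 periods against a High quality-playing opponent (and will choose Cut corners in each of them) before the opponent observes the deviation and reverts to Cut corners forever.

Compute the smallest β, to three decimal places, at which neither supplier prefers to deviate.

Deviating for the 3 undetected periods gains 67−54 = 13 per period over cooperation, then loses 54−27 = 27 per period forever once punishment starts.
Gain: 13(1 + β + … + β^2); loss: 27·β^3/(1−β).
No profitable deviation ⇔ 13(1−β^3) ≤ 27·β^3, i.e. β^3 ≥ 13/(13+27) = 13/40.
Hence β ≥ (13/40)^(1/3) ≈ 0.688.

0.688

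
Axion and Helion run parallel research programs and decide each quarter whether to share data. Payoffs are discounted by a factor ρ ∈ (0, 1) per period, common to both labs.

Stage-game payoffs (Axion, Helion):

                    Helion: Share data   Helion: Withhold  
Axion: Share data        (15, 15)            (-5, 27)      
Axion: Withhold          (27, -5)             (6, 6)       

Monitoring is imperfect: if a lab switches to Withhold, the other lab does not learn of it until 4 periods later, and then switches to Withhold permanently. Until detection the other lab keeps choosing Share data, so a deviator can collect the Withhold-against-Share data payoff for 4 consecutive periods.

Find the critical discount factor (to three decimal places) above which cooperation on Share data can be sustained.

The best deviation is to choose Withhold for all 4 undetected periods, earning 27 each, then 6 forever once detected.
Deviation value: 27(1−ρ^4)/(1−ρ) + 6ρ^4/(1−ρ); cooperation value: 15/(1−ρ).
IC: 15 ≥ 27(1−ρ^4) + 6ρ^4 = 27 − 21ρ^4.
So ρ^4 ≥ 12/21 = 4/7, giving ρ ≥ (4/7)^(1/4) ≈ 0.869.

0.869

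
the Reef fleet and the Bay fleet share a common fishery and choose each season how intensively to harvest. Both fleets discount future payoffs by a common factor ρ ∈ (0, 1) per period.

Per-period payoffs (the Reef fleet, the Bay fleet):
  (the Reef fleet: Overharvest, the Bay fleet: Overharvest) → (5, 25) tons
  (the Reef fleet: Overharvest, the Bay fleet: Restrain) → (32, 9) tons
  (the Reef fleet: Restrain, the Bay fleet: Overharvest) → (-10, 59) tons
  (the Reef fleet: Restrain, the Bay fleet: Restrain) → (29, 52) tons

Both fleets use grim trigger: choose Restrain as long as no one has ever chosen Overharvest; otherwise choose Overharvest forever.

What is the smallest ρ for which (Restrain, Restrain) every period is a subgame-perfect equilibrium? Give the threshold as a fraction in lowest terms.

7/34

the Reef fleet: cooperation gives 29 each period; deviation gives 32 once then 5 forever.
  29/(1−ρ) ≥ 32 + 5ρ/(1−ρ) ⇒ ρ ≥ 3/27 = 1/9.
the Bay fleet: cooperation gives 52 each period; deviation gives 59 once then 25 forever.
  ρ ≥ 7/34.
Both must hold, so the binding constraint is the Bay fleet's: ρ ≥ 7/34.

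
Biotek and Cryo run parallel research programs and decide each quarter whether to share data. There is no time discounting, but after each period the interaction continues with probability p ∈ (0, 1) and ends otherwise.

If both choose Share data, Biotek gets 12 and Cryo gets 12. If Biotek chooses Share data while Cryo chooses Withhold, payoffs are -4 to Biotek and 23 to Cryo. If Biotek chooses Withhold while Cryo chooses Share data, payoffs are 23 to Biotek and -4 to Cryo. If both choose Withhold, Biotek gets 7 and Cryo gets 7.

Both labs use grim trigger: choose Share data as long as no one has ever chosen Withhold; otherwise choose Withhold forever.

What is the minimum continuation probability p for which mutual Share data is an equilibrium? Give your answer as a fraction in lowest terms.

Expected cooperation value is 12 + p·12 + p²·12 + … = 12/(1−p); deviation gives 23 + p·7/(1−p).
12 ≥ 23(1−p) + 7p ⇒ 16p ≥ 11 ⇒ p ≥ 11/16.

11/16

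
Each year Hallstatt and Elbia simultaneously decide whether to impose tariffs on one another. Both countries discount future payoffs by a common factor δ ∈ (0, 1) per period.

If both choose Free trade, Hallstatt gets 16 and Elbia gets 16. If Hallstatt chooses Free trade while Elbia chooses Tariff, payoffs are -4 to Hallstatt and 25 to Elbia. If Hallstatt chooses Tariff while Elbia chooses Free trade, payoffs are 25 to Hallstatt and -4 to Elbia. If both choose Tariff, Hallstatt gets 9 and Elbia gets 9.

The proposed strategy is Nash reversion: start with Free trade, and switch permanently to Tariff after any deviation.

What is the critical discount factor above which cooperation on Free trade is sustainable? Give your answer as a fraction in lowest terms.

9/16

Cooperation forever yields 16 each period: 16/(1−δ).
Deviating yields 25 once, then 9 forever: 25 + 9δ/(1−δ).
No profitable deviation requires 16/(1−δ) ≥ 25 + 9δ/(1−δ).
Multiplying by (1−δ): 16 ≥ 25(1−δ) + 9δ = 25 − 16δ.
So 16δ ≥ 9, i.e. δ ≥ 9/16.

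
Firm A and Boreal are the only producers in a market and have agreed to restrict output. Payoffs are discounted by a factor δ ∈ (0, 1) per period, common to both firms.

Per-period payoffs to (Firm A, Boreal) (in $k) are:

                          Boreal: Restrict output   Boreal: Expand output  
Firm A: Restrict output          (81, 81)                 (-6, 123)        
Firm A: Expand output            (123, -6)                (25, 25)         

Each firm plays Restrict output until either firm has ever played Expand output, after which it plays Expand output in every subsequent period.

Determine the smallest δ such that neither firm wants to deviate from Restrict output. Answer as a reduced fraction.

One-period gain from deviating is 123 − 81 = 42. The loss is 81 − 25 = 56 in every subsequent period, with present value 56·δ/(1−δ).
Deviation is unprofitable when 56·δ/(1−δ) ≥ 42, i.e. δ/(1−δ) ≥ 3/4.
Equivalently δ ≥ 42/(42+56) = 3/7.

3/7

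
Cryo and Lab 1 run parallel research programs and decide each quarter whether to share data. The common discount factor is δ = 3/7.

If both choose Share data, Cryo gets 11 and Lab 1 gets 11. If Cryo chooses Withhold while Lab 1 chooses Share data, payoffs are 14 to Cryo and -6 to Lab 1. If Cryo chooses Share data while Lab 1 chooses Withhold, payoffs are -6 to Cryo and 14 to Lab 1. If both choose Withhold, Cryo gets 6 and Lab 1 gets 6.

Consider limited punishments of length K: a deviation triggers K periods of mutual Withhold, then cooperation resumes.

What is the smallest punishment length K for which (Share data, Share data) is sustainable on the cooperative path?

2

IC: δ(1−δ^K)/(1−δ) ≥ (14−11)/(11−6) = 3/5.
With δ = 3/7: need 1 − δ^K ≥ 3/5·(1−3/7)/(3/7), i.e. δ^K ≤ 0.2000.
Since (3/7)^1 = 0.4286 and (3/7)^2 = 0.1837, the smallest such K is 2.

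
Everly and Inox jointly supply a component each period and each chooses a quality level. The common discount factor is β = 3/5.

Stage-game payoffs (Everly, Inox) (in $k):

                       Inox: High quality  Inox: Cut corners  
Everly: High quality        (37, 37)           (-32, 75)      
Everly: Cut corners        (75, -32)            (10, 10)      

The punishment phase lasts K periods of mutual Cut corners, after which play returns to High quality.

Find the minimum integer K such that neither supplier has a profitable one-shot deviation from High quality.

6

IC: β(1−β^K)/(1−β) ≥ (75−37)/(37−10) = 38/27.
With β = 3/5: need 1 − β^K ≥ 38/27·(1−3/5)/(3/5), i.e. β^K ≤ 0.0617.
Since (3/5)^5 = 0.0778 and (3/5)^6 = 0.0467, the smallest such K is 6.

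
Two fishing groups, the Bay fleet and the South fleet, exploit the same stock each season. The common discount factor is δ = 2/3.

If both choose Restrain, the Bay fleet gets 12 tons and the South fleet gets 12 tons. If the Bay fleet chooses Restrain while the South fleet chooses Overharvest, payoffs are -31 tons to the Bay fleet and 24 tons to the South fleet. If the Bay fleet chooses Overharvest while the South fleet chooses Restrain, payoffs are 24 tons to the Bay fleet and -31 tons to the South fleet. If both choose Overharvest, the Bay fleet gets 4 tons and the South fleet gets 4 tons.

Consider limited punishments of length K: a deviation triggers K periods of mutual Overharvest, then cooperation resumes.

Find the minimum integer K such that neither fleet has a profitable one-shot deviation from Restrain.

No profitable deviation requires (12−4)(δ+…+δ^K) ≥ 24−12, i.e. δ+…+δ^K ≥ 3/2 ≈ 1.5000.
With δ = 2/3, the partial sums are K=1: 0.6667, K=2: 1.1111, K=3: 1.4074, K=4: 1.6049.
K = 4 is the first length at which the sum reaches 1.5000.

4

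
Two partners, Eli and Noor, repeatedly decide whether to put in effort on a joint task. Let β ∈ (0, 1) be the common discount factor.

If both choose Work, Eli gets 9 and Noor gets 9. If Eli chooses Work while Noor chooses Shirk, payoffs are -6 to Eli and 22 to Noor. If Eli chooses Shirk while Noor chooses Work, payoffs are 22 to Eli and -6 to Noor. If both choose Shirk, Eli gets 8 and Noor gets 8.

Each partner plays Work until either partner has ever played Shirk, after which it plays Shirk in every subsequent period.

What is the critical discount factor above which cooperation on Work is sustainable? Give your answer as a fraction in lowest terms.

One-period gain from deviating is 22 − 9 = 13. The loss is 9 − 8 = 1 in every subsequent period, with present value 1·β/(1−β).
Deviation is unprofitable when 1·β/(1−β) ≥ 13, i.e. β/(1−β) ≥ 13.
Equivalently β ≥ 13/(13+1) = 13/14.

13/14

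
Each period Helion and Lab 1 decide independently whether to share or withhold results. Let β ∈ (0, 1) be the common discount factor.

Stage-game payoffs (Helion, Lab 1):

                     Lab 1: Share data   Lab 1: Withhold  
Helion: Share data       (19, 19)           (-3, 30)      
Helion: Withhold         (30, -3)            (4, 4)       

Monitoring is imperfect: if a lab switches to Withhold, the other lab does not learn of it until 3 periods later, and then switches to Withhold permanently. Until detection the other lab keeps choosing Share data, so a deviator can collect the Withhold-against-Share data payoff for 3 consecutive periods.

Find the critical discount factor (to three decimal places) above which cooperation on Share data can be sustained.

Deviating for the 3 undetected periods gains 30−19 = 11 per period over cooperation, then loses 19−4 = 15 per period forever once punishment starts.
Gain: 11(1 + β + … + β^2); loss: 15·β^3/(1−β).
No profitable deviation ⇔ 11(1−β^3) ≤ 15·β^3, i.e. β^3 ≥ 11/(11+15) = 11/26.
Hence β ≥ (11/26)^(1/3) ≈ 0.751.

0.751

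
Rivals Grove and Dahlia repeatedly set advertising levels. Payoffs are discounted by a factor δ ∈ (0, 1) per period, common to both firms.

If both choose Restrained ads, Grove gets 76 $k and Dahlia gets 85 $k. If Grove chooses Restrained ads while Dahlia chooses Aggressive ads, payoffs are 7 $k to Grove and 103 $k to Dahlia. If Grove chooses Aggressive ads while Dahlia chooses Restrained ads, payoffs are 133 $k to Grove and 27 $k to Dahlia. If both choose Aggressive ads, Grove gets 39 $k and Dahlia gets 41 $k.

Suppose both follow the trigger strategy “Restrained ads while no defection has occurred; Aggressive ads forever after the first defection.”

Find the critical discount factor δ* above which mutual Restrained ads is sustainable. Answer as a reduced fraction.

57/94

Grove's threshold: (133−76)/(133−39) = 57/94.
Dahlia's threshold: (103−85)/(103−41) = 9/31.
57/94 > 9/31, so Grove binds and δ* = 57/94.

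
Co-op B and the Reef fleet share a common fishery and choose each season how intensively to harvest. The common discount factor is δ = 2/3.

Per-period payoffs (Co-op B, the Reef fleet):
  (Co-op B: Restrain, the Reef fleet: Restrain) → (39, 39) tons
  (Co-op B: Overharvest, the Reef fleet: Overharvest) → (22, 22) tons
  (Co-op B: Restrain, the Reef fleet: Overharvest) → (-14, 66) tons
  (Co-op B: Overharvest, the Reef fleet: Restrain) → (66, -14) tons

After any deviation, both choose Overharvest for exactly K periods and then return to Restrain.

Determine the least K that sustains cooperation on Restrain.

IC: δ(1−δ^K)/(1−δ) ≥ (66−39)/(39−22) = 27/17.
With δ = 2/3: need 1 − δ^K ≥ 27/17·(1−2/3)/(2/3), i.e. δ^K ≤ 0.2059.
Since (2/3)^3 = 0.2963 and (2/3)^4 = 0.1975, the smallest such K is 4.

4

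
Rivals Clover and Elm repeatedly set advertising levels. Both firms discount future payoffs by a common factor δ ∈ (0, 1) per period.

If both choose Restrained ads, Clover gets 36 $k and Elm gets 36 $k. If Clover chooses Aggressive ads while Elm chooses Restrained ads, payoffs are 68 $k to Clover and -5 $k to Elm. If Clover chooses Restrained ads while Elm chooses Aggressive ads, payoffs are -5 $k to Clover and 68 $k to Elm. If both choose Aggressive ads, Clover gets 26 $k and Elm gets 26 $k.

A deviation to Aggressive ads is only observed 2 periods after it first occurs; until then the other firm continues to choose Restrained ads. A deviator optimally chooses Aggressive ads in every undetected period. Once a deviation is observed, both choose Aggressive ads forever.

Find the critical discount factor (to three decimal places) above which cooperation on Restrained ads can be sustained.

The best deviation is to choose Aggressive ads for all 2 undetected periods, earning 68 each, then 26 forever once detected.
Deviation value: 68(1−δ^2)/(1−δ) + 26δ^2/(1−δ); cooperation value: 36/(1−δ).
IC: 36 ≥ 68(1−δ^2) + 26δ^2 = 68 − 42δ^2.
So δ^2 ≥ 32/42 = 16/21, giving δ ≥ (16/21)^(1/2) ≈ 0.873.

0.873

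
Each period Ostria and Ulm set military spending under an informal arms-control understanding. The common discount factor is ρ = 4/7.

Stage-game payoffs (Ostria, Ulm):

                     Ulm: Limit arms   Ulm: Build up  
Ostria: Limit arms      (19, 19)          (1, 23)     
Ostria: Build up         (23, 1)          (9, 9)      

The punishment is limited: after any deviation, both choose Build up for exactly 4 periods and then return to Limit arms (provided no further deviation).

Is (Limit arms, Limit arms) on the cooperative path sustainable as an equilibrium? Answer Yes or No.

A one-shot deviation gives 23 now, then 9 for 4 periods, then back to 19.
Gain from deviating: (23−19) today; loss: (19−9) in each of the next 4 periods.
No-deviation condition: (19−9)(ρ+…+ρ^4) ≥ 23−19, i.e. ρ+…+ρ^4 ≥ 2/5.
At ρ = 4/7: ρ+…+ρ^4 = 1.1912 ≥ 0.4000.
So cooperation is sustainable.

Yes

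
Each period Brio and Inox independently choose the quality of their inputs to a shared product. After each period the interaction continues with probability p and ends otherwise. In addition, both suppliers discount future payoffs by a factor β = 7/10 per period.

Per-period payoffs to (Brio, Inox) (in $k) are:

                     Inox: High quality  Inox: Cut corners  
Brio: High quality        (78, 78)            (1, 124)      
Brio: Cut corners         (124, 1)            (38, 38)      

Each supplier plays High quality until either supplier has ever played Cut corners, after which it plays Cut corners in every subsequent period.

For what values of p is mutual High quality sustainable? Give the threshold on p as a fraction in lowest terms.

230/301

Expected continuation weight on next period's payoff is β·p = 7/10·p, which plays the role of the discount factor.
Cooperation requires 7/10·p ≥ (124−78)/(124−38) = 23/43, hence p ≥ 230/301.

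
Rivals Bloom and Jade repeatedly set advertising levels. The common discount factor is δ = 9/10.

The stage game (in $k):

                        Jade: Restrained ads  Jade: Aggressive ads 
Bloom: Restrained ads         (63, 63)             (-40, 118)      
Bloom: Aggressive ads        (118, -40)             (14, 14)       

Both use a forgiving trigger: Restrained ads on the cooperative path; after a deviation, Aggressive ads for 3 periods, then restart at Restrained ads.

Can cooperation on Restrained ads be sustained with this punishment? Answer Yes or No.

Yes

A one-shot deviation gives 118 now, then 14 for 3 periods, then back to 63.
Gain from deviating: (118−63) today; loss: (63−14) in each of the next 3 periods.
No-deviation condition: (63−14)(δ+…+δ^3) ≥ 118−63, i.e. δ+…+δ^3 ≥ 55/49.
At δ = 9/10: δ+…+δ^3 = 2.4390 ≥ 1.1224.
So cooperation is sustainable.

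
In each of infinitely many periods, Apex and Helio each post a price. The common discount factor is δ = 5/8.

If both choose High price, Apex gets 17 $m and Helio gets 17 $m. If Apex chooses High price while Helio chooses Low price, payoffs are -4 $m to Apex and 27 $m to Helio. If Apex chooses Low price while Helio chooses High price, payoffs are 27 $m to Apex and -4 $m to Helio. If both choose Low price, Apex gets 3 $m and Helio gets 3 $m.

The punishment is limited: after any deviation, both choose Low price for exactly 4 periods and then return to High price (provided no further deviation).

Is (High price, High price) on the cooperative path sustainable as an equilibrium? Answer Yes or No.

Comparing payoff streams over the 5 periods until play realigns: cooperate → 17(1+δ+…+δ^4); deviate → 27 + 3(δ+…+δ^4).
Cooperation is sustained iff (17−3)(δ+…+δ^4) ≥ 27−17.
δ+…+δ^4 = 5/8·(1−(5/8)^4)/(1−5/8) = 1.4124, and (27−17)/(17−3) = 0.7143.
1.4124 ≥ 0.7143, so cooperation is sustainable.

Yes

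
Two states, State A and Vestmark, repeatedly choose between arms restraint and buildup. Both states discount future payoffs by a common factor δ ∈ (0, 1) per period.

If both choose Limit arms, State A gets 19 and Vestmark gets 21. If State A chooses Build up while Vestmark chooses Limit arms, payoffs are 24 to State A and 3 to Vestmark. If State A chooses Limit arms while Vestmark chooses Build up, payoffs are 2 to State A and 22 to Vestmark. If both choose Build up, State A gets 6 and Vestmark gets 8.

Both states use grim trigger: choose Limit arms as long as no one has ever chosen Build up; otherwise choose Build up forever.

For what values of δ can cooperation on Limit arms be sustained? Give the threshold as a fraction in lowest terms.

5/18

State A's threshold: (24−19)/(24−6) = 5/18.
Vestmark's threshold: (22−21)/(22−8) = 1/14.
5/18 > 1/14, so State A binds and δ* = 5/18.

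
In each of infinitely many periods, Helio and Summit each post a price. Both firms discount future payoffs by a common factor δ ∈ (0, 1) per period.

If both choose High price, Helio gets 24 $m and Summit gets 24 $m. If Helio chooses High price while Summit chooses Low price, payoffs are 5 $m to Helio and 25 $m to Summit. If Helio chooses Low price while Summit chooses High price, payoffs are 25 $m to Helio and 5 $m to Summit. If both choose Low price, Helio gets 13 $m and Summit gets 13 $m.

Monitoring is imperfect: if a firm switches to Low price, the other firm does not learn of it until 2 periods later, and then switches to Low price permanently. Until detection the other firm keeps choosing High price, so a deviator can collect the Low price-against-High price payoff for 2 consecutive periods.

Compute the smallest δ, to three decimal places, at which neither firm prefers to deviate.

The best deviation is to choose Low price for all 2 undetected periods, earning 25 each, then 13 forever once detected.
Deviation value: 25(1−δ^2)/(1−δ) + 13δ^2/(1−δ); cooperation value: 24/(1−δ).
IC: 24 ≥ 25(1−δ^2) + 13δ^2 = 25 − 12δ^2.
So δ^2 ≥ 1/12, giving δ ≥ (1/12)^(1/2) ≈ 0.289.

0.289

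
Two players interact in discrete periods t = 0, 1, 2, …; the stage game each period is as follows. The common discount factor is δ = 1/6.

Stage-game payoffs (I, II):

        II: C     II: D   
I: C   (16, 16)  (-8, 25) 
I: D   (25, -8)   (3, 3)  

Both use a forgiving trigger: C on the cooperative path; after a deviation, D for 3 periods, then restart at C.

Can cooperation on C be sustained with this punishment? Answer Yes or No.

Comparing payoff streams over the 4 periods until play realigns: cooperate → 16(1+δ+…+δ^3); deviate → 25 + 3(δ+…+δ^3).
Cooperation is sustained iff (16−3)(δ+…+δ^3) ≥ 25−16.
δ+…+δ^3 = 1/6·(1−(1/6)^3)/(1−1/6) = 0.1991, and (25−16)/(16−3) = 0.6923.
0.1991 < 0.6923, so cooperation is not sustainable.

No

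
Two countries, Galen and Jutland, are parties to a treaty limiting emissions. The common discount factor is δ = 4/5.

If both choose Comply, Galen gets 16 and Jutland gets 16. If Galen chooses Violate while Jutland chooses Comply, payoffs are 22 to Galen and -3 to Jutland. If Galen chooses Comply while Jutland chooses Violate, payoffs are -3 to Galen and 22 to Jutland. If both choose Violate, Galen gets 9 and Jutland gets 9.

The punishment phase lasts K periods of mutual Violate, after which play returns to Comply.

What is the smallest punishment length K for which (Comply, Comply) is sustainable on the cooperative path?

No profitable deviation requires (16−9)(δ+…+δ^K) ≥ 22−16, i.e. δ+…+δ^K ≥ 6/7 ≈ 0.8571.
With δ = 4/5, the partial sums are K=1: 0.8000, K=2: 1.4400.
K = 2 is the first length at which the sum reaches 0.8571.

2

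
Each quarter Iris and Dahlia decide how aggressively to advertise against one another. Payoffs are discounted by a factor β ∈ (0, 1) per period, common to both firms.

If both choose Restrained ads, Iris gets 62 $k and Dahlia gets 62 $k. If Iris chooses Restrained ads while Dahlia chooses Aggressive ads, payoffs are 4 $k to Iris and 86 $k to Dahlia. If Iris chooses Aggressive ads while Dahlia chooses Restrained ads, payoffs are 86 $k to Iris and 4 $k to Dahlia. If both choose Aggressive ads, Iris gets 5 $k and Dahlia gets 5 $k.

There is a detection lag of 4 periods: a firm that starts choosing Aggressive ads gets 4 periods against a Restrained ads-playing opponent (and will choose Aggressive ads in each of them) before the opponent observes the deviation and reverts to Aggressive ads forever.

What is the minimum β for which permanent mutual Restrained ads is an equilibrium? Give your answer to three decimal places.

The best deviation is to choose Aggressive ads for all 4 undetected periods, earning 86 each, then 5 forever once detected.
Deviation value: 86(1−β^4)/(1−β) + 5β^4/(1−β); cooperation value: 62/(1−β).
IC: 62 ≥ 86(1−β^4) + 5β^4 = 86 − 81β^4.
So β^4 ≥ 24/81 = 8/27, giving β ≥ (8/27)^(1/4) ≈ 0.738.

0.738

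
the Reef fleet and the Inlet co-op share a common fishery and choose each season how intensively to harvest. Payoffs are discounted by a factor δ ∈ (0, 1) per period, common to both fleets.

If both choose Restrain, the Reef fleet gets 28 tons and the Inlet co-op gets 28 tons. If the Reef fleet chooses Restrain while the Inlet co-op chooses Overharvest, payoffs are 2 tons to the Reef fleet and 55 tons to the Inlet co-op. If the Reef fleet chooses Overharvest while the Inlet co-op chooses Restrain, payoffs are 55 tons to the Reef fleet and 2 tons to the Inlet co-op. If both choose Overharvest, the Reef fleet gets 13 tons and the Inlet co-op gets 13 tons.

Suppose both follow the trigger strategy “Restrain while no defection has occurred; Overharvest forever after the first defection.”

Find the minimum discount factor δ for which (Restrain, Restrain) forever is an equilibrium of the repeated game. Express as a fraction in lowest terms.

9/14

Cooperation forever yields 28 each period: 28/(1−δ).
Deviating yields 55 once, then 13 forever: 55 + 13δ/(1−δ).
No profitable deviation requires 28/(1−δ) ≥ 55 + 13δ/(1−δ).
Multiplying by (1−δ): 28 ≥ 55(1−δ) + 13δ = 55 − 42δ.
So 42δ ≥ 27, i.e. δ ≥ 27/42 = 9/14.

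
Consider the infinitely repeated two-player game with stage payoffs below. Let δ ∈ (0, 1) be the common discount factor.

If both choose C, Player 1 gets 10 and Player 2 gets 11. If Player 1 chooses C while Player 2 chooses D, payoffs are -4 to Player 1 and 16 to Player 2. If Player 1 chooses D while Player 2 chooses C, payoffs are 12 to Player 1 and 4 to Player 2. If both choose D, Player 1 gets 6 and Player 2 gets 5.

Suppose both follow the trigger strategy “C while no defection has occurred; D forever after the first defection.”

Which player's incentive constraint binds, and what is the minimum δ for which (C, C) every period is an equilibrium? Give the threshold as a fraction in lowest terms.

Player 2; δ ≥ 5/11

Player 1's threshold: (12−10)/(12−6) = 1/3.
Player 2's threshold: (16−11)/(16−5) = 5/11.
1/3 < 5/11, so Player 2 binds and δ* = 5/11.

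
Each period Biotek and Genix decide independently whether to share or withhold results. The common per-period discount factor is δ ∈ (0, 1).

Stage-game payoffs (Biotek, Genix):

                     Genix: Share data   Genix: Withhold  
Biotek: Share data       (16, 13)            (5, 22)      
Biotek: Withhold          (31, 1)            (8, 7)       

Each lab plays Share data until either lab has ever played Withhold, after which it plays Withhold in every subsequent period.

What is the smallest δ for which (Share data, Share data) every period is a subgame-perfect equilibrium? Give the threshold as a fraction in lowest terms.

15/23

Biotek: cooperation gives 16 each period; deviation gives 31 once then 8 forever.
  16/(1−δ) ≥ 31 + 8δ/(1−δ) ⇒ δ ≥ 15/23.
Genix: cooperation gives 13 each period; deviation gives 22 once then 7 forever.
  δ ≥ 9/15 = 3/5.
Both must hold, so the binding constraint is Biotek's: δ ≥ 15/23.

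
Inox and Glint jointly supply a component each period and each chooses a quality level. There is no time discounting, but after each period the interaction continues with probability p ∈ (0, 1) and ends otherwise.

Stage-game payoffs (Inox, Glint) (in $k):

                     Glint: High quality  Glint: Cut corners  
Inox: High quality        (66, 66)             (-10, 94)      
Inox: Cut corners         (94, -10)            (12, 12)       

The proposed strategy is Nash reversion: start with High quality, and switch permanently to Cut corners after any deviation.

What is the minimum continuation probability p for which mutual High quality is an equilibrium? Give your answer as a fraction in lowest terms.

14/41

With no time discounting, the continuation probability p plays the role of the discount factor.
Grim-trigger IC: 66/(1−p) ≥ 94 + 12p/(1−p) ⇒ p ≥ (94−66)/(94−12) = 14/41.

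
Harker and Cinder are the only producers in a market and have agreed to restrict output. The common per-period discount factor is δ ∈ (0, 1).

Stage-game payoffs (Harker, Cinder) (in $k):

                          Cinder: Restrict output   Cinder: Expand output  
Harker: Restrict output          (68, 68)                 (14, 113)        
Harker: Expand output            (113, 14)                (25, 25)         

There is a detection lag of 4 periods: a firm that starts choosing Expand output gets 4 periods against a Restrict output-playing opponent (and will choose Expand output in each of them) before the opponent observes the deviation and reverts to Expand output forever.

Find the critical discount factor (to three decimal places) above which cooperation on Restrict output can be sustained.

0.846

A deviator earns 113 for 4 periods, then 25 forever; cooperating earns 68 forever. Multiplying the IC by (1−δ):
68 ≥ 113(1−δ^4) + 25δ^4, so 88·δ^4 ≥ 45 and δ^4 ≥ 45/88.
δ ≥ (45/88)^(1/4) ≈ 0.846.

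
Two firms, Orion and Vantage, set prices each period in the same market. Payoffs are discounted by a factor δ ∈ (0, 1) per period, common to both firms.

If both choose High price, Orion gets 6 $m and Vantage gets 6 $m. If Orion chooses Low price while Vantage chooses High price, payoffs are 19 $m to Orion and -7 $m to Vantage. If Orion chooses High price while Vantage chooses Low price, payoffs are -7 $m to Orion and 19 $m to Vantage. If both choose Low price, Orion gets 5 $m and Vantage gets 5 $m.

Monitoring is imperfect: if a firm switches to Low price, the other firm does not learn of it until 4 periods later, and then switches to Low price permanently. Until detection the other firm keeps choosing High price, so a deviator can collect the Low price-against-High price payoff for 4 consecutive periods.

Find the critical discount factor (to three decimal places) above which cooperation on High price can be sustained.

0.982

A deviator earns 19 for 4 periods, then 5 forever; cooperating earns 6 forever. Multiplying the IC by (1−δ):
6 ≥ 19(1−δ^4) + 5δ^4, so 14·δ^4 ≥ 13 and δ^4 ≥ 13/14.
δ ≥ (13/14)^(1/4) ≈ 0.982.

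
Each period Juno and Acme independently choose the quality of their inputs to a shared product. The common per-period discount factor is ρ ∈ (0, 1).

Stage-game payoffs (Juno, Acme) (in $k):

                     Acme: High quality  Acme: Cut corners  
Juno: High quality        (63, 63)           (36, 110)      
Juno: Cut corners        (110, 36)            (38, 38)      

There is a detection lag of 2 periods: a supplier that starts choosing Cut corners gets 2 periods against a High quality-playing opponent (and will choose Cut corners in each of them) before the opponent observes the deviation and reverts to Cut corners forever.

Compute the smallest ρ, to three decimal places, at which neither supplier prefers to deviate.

0.808

Deviating for the 2 undetected periods gains 110−63 = 47 per period over cooperation, then loses 63−38 = 25 per period forever once punishment starts.
Gain: 47(1 + ρ + … + ρ^1); loss: 25·ρ^2/(1−ρ).
No profitable deviation ⇔ 47(1−ρ^2) ≤ 25·ρ^2, i.e. ρ^2 ≥ 47/(47+25) = 47/72.
Hence ρ ≥ (47/72)^(1/2) ≈ 0.808.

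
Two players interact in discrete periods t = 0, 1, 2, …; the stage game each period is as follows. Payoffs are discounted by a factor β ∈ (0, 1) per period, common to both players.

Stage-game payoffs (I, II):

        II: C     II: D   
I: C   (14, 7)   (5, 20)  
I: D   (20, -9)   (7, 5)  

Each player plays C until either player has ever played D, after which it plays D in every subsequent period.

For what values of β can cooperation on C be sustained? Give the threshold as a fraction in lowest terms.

For I: deviation gain 20−14 = 6, per-period punishment loss 14−7 = 7. IC gives β ≥ 6/13.
For II: gain 13, loss 2 per period, so β ≥ 13/15.
The tighter constraint is II's, so cooperation needs β ≥ 13/15.

13/15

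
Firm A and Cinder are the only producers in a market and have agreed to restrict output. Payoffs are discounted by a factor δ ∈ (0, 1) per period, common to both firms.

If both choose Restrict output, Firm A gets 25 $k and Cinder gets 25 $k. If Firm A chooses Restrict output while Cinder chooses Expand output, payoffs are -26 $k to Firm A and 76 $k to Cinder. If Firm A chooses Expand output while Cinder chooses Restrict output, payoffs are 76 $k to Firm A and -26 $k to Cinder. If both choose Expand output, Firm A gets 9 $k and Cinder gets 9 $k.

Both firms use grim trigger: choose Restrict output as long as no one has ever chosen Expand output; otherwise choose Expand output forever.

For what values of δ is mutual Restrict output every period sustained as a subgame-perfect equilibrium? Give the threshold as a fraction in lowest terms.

Under grim trigger the critical discount factor is (T−C)/(T−P) with T = 76, C = 25, P = 9.
δ* = (76−25)/(76−9) = 51/67.

51/67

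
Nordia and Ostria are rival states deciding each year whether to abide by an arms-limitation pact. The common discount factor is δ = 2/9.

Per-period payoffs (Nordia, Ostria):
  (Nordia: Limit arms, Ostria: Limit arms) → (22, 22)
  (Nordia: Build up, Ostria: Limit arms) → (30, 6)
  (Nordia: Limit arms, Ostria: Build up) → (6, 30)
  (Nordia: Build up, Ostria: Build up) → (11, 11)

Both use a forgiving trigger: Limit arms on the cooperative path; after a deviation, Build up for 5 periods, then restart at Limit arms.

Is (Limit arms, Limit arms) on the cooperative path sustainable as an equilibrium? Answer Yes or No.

No

A one-shot deviation gives 30 now, then 11 for 5 periods, then back to 22.
Gain from deviating: (30−22) today; loss: (22−11) in each of the next 5 periods.
No-deviation condition: (22−11)(δ+…+δ^5) ≥ 30−22, i.e. δ+…+δ^5 ≥ 8/11.
At δ = 2/9: δ+…+δ^5 = 0.2856 < 0.7273.
So cooperation is not sustainable.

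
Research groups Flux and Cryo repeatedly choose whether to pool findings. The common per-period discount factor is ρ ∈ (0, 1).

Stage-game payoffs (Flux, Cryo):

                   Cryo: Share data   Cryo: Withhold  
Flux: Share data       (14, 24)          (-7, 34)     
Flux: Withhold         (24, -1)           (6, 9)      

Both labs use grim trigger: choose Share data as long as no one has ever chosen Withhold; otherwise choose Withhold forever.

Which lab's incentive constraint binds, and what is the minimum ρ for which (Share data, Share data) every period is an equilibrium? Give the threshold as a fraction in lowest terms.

Flux: cooperation gives 14 each period; deviation gives 24 once then 6 forever.
  14/(1−ρ) ≥ 24 + 6ρ/(1−ρ) ⇒ ρ ≥ 10/18 = 5/9.
Cryo: cooperation gives 24 each period; deviation gives 34 once then 9 forever.
  ρ ≥ 10/25 = 2/5.
Both must hold, so the binding constraint is Flux's: ρ ≥ 5/9.

Flux; ρ ≥ 5/9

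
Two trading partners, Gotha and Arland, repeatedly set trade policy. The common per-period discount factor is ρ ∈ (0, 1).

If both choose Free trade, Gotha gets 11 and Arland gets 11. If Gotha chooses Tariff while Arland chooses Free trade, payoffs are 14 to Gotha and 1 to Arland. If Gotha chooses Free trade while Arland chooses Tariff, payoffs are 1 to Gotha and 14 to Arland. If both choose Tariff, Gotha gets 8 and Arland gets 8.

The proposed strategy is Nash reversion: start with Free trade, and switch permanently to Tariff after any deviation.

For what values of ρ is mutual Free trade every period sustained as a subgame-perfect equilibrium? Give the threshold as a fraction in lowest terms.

Under grim trigger the critical discount factor is (T−C)/(T−P) with T = 14, C = 11, P = 8.
ρ* = (14−11)/(14−8) = 3/6 = 1/2.

1/2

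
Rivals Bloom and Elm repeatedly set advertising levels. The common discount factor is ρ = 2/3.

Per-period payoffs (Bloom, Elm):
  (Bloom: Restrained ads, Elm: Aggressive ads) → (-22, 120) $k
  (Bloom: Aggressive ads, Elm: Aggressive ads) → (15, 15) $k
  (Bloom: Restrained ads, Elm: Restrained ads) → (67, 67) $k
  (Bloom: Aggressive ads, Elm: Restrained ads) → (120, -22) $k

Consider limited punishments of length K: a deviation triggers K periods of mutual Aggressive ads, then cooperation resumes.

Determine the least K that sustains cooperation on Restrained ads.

2

IC: ρ(1−ρ^K)/(1−ρ) ≥ (120−67)/(67−15) = 53/52.
With ρ = 2/3: need 1 − ρ^K ≥ 53/52·(1−2/3)/(2/3), i.e. ρ^K ≤ 0.4904.
Since (2/3)^1 = 0.6667 and (2/3)^2 = 0.4444, the smallest such K is 2.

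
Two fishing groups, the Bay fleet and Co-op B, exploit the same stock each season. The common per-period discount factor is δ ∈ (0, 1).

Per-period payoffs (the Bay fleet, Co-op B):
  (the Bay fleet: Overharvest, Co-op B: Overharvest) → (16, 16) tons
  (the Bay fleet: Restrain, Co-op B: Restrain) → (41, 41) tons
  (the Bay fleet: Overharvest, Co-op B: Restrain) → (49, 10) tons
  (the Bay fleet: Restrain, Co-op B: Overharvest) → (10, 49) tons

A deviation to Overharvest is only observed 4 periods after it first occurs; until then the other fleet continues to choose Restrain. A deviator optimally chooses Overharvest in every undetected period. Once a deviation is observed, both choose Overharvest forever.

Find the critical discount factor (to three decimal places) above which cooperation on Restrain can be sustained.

A deviator earns 49 for 4 periods, then 16 forever; cooperating earns 41 forever. Multiplying the IC by (1−δ):
41 ≥ 49(1−δ^4) + 16δ^4, so 33·δ^4 ≥ 8 and δ^4 ≥ 8/33.
δ ≥ (8/33)^(1/4) ≈ 0.702.

0.702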